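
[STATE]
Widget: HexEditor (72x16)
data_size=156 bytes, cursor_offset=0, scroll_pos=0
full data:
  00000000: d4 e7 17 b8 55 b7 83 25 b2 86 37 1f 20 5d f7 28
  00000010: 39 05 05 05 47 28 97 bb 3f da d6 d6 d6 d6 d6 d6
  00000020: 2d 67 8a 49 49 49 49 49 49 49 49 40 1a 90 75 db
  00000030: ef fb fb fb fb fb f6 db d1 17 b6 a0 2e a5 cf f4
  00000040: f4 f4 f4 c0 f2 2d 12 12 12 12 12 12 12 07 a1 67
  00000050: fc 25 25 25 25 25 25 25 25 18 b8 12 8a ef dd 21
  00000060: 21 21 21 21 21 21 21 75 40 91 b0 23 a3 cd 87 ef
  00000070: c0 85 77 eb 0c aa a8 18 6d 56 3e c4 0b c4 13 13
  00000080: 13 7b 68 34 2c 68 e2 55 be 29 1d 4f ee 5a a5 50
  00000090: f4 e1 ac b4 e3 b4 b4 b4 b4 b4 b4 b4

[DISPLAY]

00000000  D4 e7 17 b8 55 b7 83 25  b2 86 37 1f 20 5d f7 28  |....U..%..7
00000010  39 05 05 05 47 28 97 bb  3f da d6 d6 d6 d6 d6 d6  |9...G(..?..
00000020  2d 67 8a 49 49 49 49 49  49 49 49 40 1a 90 75 db  |-g.IIIIIIII
00000030  ef fb fb fb fb fb f6 db  d1 17 b6 a0 2e a5 cf f4  |...........
00000040  f4 f4 f4 c0 f2 2d 12 12  12 12 12 12 12 07 a1 67  |.....-.....
00000050  fc 25 25 25 25 25 25 25  25 18 b8 12 8a ef dd 21  |.%%%%%%%%..
00000060  21 21 21 21 21 21 21 75  40 91 b0 23 a3 cd 87 ef  |!!!!!!!u@..
00000070  c0 85 77 eb 0c aa a8 18  6d 56 3e c4 0b c4 13 13  |..w.....mV>
00000080  13 7b 68 34 2c 68 e2 55  be 29 1d 4f ee 5a a5 50  |.{h4,h.U.).
00000090  f4 e1 ac b4 e3 b4 b4 b4  b4 b4 b4 b4              |...........
                                                                        
                                                                        
                                                                        
                                                                        
                                                                        
                                                                        


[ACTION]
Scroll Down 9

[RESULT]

00000090  f4 e1 ac b4 e3 b4 b4 b4  b4 b4 b4 b4              |...........
                                                                        
                                                                        
                                                                        
                                                                        
                                                                        
                                                                        
                                                                        
                                                                        
                                                                        
                                                                        
                                                                        
                                                                        
                                                                        
                                                                        
                                                                        


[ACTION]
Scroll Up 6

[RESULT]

00000030  ef fb fb fb fb fb f6 db  d1 17 b6 a0 2e a5 cf f4  |...........
00000040  f4 f4 f4 c0 f2 2d 12 12  12 12 12 12 12 07 a1 67  |.....-.....
00000050  fc 25 25 25 25 25 25 25  25 18 b8 12 8a ef dd 21  |.%%%%%%%%..
00000060  21 21 21 21 21 21 21 75  40 91 b0 23 a3 cd 87 ef  |!!!!!!!u@..
00000070  c0 85 77 eb 0c aa a8 18  6d 56 3e c4 0b c4 13 13  |..w.....mV>
00000080  13 7b 68 34 2c 68 e2 55  be 29 1d 4f ee 5a a5 50  |.{h4,h.U.).
00000090  f4 e1 ac b4 e3 b4 b4 b4  b4 b4 b4 b4              |...........
                                                                        
                                                                        
                                                                        
                                                                        
                                                                        
                                                                        
                                                                        
                                                                        
                                                                        


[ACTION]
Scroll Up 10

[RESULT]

00000000  D4 e7 17 b8 55 b7 83 25  b2 86 37 1f 20 5d f7 28  |....U..%..7
00000010  39 05 05 05 47 28 97 bb  3f da d6 d6 d6 d6 d6 d6  |9...G(..?..
00000020  2d 67 8a 49 49 49 49 49  49 49 49 40 1a 90 75 db  |-g.IIIIIIII
00000030  ef fb fb fb fb fb f6 db  d1 17 b6 a0 2e a5 cf f4  |...........
00000040  f4 f4 f4 c0 f2 2d 12 12  12 12 12 12 12 07 a1 67  |.....-.....
00000050  fc 25 25 25 25 25 25 25  25 18 b8 12 8a ef dd 21  |.%%%%%%%%..
00000060  21 21 21 21 21 21 21 75  40 91 b0 23 a3 cd 87 ef  |!!!!!!!u@..
00000070  c0 85 77 eb 0c aa a8 18  6d 56 3e c4 0b c4 13 13  |..w.....mV>
00000080  13 7b 68 34 2c 68 e2 55  be 29 1d 4f ee 5a a5 50  |.{h4,h.U.).
00000090  f4 e1 ac b4 e3 b4 b4 b4  b4 b4 b4 b4              |...........
                                                                        
                                                                        
                                                                        
                                                                        
                                                                        
                                                                        


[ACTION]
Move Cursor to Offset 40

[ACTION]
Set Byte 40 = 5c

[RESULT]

00000000  d4 e7 17 b8 55 b7 83 25  b2 86 37 1f 20 5d f7 28  |....U..%..7
00000010  39 05 05 05 47 28 97 bb  3f da d6 d6 d6 d6 d6 d6  |9...G(..?..
00000020  2d 67 8a 49 49 49 49 49  5C 49 49 40 1a 90 75 db  |-g.IIIII\II
00000030  ef fb fb fb fb fb f6 db  d1 17 b6 a0 2e a5 cf f4  |...........
00000040  f4 f4 f4 c0 f2 2d 12 12  12 12 12 12 12 07 a1 67  |.....-.....
00000050  fc 25 25 25 25 25 25 25  25 18 b8 12 8a ef dd 21  |.%%%%%%%%..
00000060  21 21 21 21 21 21 21 75  40 91 b0 23 a3 cd 87 ef  |!!!!!!!u@..
00000070  c0 85 77 eb 0c aa a8 18  6d 56 3e c4 0b c4 13 13  |..w.....mV>
00000080  13 7b 68 34 2c 68 e2 55  be 29 1d 4f ee 5a a5 50  |.{h4,h.U.).
00000090  f4 e1 ac b4 e3 b4 b4 b4  b4 b4 b4 b4              |...........
                                                                        
                                                                        
                                                                        
                                                                        
                                                                        
                                                                        


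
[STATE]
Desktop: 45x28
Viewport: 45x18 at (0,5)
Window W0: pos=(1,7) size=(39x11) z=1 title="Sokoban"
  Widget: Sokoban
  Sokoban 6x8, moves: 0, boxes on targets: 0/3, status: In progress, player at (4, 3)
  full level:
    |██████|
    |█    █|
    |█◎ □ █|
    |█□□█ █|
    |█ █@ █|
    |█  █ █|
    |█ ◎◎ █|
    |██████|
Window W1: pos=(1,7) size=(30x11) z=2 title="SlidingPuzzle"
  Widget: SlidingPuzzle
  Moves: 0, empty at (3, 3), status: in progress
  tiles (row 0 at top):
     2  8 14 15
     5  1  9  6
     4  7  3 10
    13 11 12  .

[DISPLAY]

                                             
                                             
 ┏━━━━━━━━━━━━━━━━━━━━━━━━━━━━┓━━━━━━━━┓     
 ┃ SlidingPuzzle              ┃        ┃     
 ┠────────────────────────────┨────────┨     
 ┃┌────┬────┬────┬────┐       ┃        ┃     
 ┃│  2 │  8 │ 14 │ 15 │       ┃        ┃     
 ┃├────┼────┼────┼────┤       ┃        ┃     
 ┃│  5 │  1 │  9 │  6 │       ┃        ┃     
 ┃├────┼────┼────┼────┤       ┃        ┃     
 ┃│  4 │  7 │  3 │ 10 │       ┃        ┃     
 ┃├────┼────┼────┼────┤       ┃        ┃     
 ┗━━━━━━━━━━━━━━━━━━━━━━━━━━━━┛━━━━━━━━┛     
                                             
                                             
                                             
                                             
                                             


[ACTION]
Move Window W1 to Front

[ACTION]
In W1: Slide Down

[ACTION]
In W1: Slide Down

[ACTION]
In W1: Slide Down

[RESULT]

                                             
                                             
 ┏━━━━━━━━━━━━━━━━━━━━━━━━━━━━┓━━━━━━━━┓     
 ┃ SlidingPuzzle              ┃        ┃     
 ┠────────────────────────────┨────────┨     
 ┃┌────┬────┬────┬────┐       ┃        ┃     
 ┃│  2 │  8 │ 14 │    │       ┃        ┃     
 ┃├────┼────┼────┼────┤       ┃        ┃     
 ┃│  5 │  1 │  9 │ 15 │       ┃        ┃     
 ┃├────┼────┼────┼────┤       ┃        ┃     
 ┃│  4 │  7 │  3 │  6 │       ┃        ┃     
 ┃├────┼────┼────┼────┤       ┃        ┃     
 ┗━━━━━━━━━━━━━━━━━━━━━━━━━━━━┛━━━━━━━━┛     
                                             
                                             
                                             
                                             
                                             


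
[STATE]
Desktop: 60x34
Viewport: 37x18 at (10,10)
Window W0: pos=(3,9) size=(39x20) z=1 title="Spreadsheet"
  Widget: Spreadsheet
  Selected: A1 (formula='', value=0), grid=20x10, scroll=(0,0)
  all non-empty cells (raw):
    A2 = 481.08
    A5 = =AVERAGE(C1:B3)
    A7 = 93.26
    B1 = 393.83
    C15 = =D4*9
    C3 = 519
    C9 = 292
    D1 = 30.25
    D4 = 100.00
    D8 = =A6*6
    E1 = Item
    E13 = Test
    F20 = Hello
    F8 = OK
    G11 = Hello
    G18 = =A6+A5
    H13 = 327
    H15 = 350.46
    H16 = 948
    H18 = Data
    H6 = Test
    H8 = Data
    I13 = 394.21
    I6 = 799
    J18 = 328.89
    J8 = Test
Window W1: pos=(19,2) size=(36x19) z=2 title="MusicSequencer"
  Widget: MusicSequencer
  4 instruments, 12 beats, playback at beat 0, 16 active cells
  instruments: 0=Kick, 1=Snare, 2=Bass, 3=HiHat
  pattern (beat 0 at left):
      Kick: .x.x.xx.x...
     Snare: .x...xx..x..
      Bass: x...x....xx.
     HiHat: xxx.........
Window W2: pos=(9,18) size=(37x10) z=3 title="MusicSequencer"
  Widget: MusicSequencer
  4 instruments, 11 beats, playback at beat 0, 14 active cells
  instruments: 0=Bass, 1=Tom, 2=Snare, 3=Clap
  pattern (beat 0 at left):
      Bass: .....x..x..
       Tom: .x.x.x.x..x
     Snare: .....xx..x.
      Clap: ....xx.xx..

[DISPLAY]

dsheet   ┃                           
─────────┃                           
         ┃                           
 A       ┃                           
---------┃                           
   [0]  3┃                           
481.08   ┃                           
     0   ┃                           
━━━━━━━━━━━━━━━━━━━━━━━━━━━━━━━━━━━┓ 
 MusicSequencer                    ┃ 
───────────────────────────────────┨━
      ▼1234567890                  ┃ 
  Bass·····█··█··                  ┃ 
   Tom·█·█·█·█··█                  ┃ 
 Snare·····██··█·                  ┃ 
  Clap····██·██··                  ┃ 
                                   ┃ 
━━━━━━━━━━━━━━━━━━━━━━━━━━━━━━━━━━━┛ 


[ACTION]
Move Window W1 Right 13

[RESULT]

dsheet        ┃                      
──────────────┃                      
              ┃                      
 A       B    ┃                      
--------------┃                      
   [0]  393.83┃                      
481.08       0┃                      
     0       0┃                      
━━━━━━━━━━━━━━━━━━━━━━━━━━━━━━━━━━━┓ 
 MusicSequencer                    ┃ 
───────────────────────────────────┨━
      ▼1234567890                  ┃ 
  Bass·····█··█··                  ┃ 
   Tom·█·█·█·█··█                  ┃ 
 Snare·····██··█·                  ┃ 
  Clap····██·██··                  ┃ 
                                   ┃ 
━━━━━━━━━━━━━━━━━━━━━━━━━━━━━━━━━━━┛ 


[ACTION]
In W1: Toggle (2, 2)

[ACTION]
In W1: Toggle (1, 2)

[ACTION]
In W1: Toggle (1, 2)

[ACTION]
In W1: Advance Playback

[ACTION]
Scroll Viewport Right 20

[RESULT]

 ┃                                  ┃
─┃                                  ┃
 ┃                                  ┃
 ┃                                  ┃
-┃                                  ┃
3┃                                  ┃
0┃                                  ┃
0┃                                  ┃
━━━━━━━━━━━━━━━━━━━━━━┓             ┃
er                    ┃             ┃
──────────────────────┨━━━━━━━━━━━━━┛
7890                  ┃              
·█··                  ┃              
█··█                  ┃              
··█·                  ┃              
██··                  ┃              
                      ┃              
━━━━━━━━━━━━━━━━━━━━━━┛              


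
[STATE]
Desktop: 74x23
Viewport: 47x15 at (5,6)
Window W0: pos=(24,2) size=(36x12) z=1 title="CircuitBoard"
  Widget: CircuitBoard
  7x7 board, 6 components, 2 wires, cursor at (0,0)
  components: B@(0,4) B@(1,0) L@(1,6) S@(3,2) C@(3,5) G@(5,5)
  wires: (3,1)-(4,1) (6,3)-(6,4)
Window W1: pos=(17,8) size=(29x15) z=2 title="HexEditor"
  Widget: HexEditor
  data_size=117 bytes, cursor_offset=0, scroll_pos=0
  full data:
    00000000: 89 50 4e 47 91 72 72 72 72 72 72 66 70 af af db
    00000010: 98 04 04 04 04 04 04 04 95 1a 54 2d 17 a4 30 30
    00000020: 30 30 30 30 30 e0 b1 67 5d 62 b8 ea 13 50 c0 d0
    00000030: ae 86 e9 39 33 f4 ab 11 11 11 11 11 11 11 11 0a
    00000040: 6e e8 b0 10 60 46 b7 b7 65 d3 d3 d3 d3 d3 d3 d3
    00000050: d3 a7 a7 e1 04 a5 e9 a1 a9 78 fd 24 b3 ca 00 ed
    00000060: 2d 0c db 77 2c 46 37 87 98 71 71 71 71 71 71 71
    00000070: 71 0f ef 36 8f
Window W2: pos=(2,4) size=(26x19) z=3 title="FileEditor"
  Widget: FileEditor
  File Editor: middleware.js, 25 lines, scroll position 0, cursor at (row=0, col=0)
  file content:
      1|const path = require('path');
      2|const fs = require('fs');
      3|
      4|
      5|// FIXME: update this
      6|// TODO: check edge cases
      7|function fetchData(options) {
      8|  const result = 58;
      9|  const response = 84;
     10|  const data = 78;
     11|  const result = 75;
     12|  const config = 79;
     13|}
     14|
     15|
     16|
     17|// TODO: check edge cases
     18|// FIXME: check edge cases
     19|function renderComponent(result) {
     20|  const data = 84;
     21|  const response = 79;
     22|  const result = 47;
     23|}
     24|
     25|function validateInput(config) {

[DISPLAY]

──────────────────────┨[.]              B      
nst path = require('p▲┃                        
nst fs = require('fs'█┃━━━━━━━━━━━━━━━━━┓      
                     ░┃                 ┃      
                     ░┃─────────────────┨      
 FIXME: update this  ░┃89 50 4e 47 91 72┃      
 TODO: check edge cas░┃98 04 04 04 04 04┃   C  
nction fetchData(opti░┃30 30 30 30 30 e0┃━━━━━━
const result = 58;   ░┃ae 86 e9 39 33 f4┃      
const response = 84; ░┃6e e8 b0 10 60 46┃      
const data = 78;     ░┃d3 a7 a7 e1 04 a5┃      
const result = 75;   ░┃2d 0c db 77 2c 46┃      
const config = 79;   ░┃71 0f ef 36 8f   ┃      
                     ░┃                 ┃      
                     ░┃                 ┃      


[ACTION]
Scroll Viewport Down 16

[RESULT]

nst fs = require('fs'█┃━━━━━━━━━━━━━━━━━┓      
                     ░┃                 ┃      
                     ░┃─────────────────┨      
 FIXME: update this  ░┃89 50 4e 47 91 72┃      
 TODO: check edge cas░┃98 04 04 04 04 04┃   C  
nction fetchData(opti░┃30 30 30 30 30 e0┃━━━━━━
const result = 58;   ░┃ae 86 e9 39 33 f4┃      
const response = 84; ░┃6e e8 b0 10 60 46┃      
const data = 78;     ░┃d3 a7 a7 e1 04 a5┃      
const result = 75;   ░┃2d 0c db 77 2c 46┃      
const config = 79;   ░┃71 0f ef 36 8f   ┃      
                     ░┃                 ┃      
                     ░┃                 ┃      
                     ▼┃                 ┃      
━━━━━━━━━━━━━━━━━━━━━━┛━━━━━━━━━━━━━━━━━┛      


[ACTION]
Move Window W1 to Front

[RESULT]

nst fs = req┏━━━━━━━━━━━━━━━━━━━━━━━━━━━┓      
            ┃ HexEditor                 ┃      
            ┠───────────────────────────┨      
 FIXME: upda┃00000000  89 50 4e 47 91 72┃      
 TODO: check┃00000010  98 04 04 04 04 04┃   C  
nction fetch┃00000020  30 30 30 30 30 e0┃━━━━━━
const result┃00000030  ae 86 e9 39 33 f4┃      
const respon┃00000040  6e e8 b0 10 60 46┃      
const data =┃00000050  d3 a7 a7 e1 04 a5┃      
const result┃00000060  2d 0c db 77 2c 46┃      
const config┃00000070  71 0f ef 36 8f   ┃      
            ┃                           ┃      
            ┃                           ┃      
            ┃                           ┃      
━━━━━━━━━━━━┗━━━━━━━━━━━━━━━━━━━━━━━━━━━┛      


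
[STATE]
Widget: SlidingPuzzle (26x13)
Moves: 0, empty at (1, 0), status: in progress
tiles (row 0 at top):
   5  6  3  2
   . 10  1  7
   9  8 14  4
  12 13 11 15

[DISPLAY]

┌────┬────┬────┬────┐     
│  5 │  6 │  3 │  2 │     
├────┼────┼────┼────┤     
│    │ 10 │  1 │  7 │     
├────┼────┼────┼────┤     
│  9 │  8 │ 14 │  4 │     
├────┼────┼────┼────┤     
│ 12 │ 13 │ 11 │ 15 │     
└────┴────┴────┴────┘     
Moves: 0                  
                          
                          
                          


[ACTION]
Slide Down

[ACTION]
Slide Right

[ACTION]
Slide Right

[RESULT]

┌────┬────┬────┬────┐     
│    │  6 │  3 │  2 │     
├────┼────┼────┼────┤     
│  5 │ 10 │  1 │  7 │     
├────┼────┼────┼────┤     
│  9 │  8 │ 14 │  4 │     
├────┼────┼────┼────┤     
│ 12 │ 13 │ 11 │ 15 │     
└────┴────┴────┴────┘     
Moves: 1                  
                          
                          
                          


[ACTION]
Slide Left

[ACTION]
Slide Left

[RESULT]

┌────┬────┬────┬────┐     
│  6 │  3 │    │  2 │     
├────┼────┼────┼────┤     
│  5 │ 10 │  1 │  7 │     
├────┼────┼────┼────┤     
│  9 │  8 │ 14 │  4 │     
├────┼────┼────┼────┤     
│ 12 │ 13 │ 11 │ 15 │     
└────┴────┴────┴────┘     
Moves: 3                  
                          
                          
                          


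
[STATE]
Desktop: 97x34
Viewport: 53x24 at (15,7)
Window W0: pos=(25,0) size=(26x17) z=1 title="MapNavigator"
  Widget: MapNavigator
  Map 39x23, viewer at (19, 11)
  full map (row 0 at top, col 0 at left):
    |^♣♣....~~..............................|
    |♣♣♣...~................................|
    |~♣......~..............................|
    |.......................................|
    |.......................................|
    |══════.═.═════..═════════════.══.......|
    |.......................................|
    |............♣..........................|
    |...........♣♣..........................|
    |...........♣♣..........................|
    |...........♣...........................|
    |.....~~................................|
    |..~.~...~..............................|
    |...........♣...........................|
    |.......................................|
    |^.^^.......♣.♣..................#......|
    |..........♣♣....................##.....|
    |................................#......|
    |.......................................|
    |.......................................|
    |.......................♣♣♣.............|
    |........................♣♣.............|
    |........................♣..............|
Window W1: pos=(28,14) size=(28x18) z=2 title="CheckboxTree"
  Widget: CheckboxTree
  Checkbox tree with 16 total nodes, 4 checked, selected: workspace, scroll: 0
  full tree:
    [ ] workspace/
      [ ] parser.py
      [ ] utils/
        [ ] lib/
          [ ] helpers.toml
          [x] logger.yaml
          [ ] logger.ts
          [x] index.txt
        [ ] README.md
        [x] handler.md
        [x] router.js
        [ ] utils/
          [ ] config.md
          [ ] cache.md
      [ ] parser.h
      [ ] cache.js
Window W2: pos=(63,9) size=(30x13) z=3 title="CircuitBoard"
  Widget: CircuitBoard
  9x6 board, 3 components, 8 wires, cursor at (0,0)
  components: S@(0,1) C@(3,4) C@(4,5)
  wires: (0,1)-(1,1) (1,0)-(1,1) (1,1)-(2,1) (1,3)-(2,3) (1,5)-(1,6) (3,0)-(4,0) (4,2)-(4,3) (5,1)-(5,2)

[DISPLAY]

          ┃....♣♣..................┃                 
          ┃....♣...................┃                 
          ┃............@...........┃            ┏━━━━
          ┃.~......................┃            ┃ Cir
          ┃....♣...................┃            ┠────
          ┃........................┃            ┃   0
          ┃....♣.♣.................┃            ┃0  [
          ┃..┏━━━━━━━━━━━━━━━━━━━━━━━━━━┓       ┃    
          ┃..┃ CheckboxTree             ┃       ┃1   
          ┗━━┠──────────────────────────┨       ┃    
             ┃>[-] workspace/           ┃       ┃2   
             ┃   [ ] parser.py          ┃       ┃    
             ┃   [-] utils/             ┃       ┃3   
             ┃     [-] lib/             ┃       ┃    
             ┃       [ ] helpers.toml   ┃       ┗━━━━
             ┃       [x] logger.yaml    ┃            
             ┃       [ ] logger.ts      ┃            
             ┃       [x] index.txt      ┃            
             ┃     [ ] README.md        ┃            
             ┃     [x] handler.md       ┃            
             ┃     [x] router.js        ┃            
             ┃     [ ] utils/           ┃            
             ┃       [ ] config.md      ┃            
             ┃       [ ] cache.md       ┃            


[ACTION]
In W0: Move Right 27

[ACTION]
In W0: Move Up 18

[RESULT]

          ┃                        ┃                 
          ┃                        ┃                 
          ┃............@           ┃            ┏━━━━
          ┃.............           ┃            ┃ Cir
          ┃.............           ┃            ┠────
          ┃.............           ┃            ┃   0
          ┃.............           ┃            ┃0  [
          ┃══┏━━━━━━━━━━━━━━━━━━━━━━━━━━┓       ┃    
          ┃..┃ CheckboxTree             ┃       ┃1   
          ┗━━┠──────────────────────────┨       ┃    
             ┃>[-] workspace/           ┃       ┃2   
             ┃   [ ] parser.py          ┃       ┃    
             ┃   [-] utils/             ┃       ┃3   
             ┃     [-] lib/             ┃       ┃    
             ┃       [ ] helpers.toml   ┃       ┗━━━━
             ┃       [x] logger.yaml    ┃            
             ┃       [ ] logger.ts      ┃            
             ┃       [x] index.txt      ┃            
             ┃     [ ] README.md        ┃            
             ┃     [x] handler.md       ┃            
             ┃     [x] router.js        ┃            
             ┃     [ ] utils/           ┃            
             ┃       [ ] config.md      ┃            
             ┃       [ ] cache.md       ┃            


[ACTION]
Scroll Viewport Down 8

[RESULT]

          ┃.............           ┃            ┃ Cir
          ┃.............           ┃            ┠────
          ┃.............           ┃            ┃   0
          ┃.............           ┃            ┃0  [
          ┃══┏━━━━━━━━━━━━━━━━━━━━━━━━━━┓       ┃    
          ┃..┃ CheckboxTree             ┃       ┃1   
          ┗━━┠──────────────────────────┨       ┃    
             ┃>[-] workspace/           ┃       ┃2   
             ┃   [ ] parser.py          ┃       ┃    
             ┃   [-] utils/             ┃       ┃3   
             ┃     [-] lib/             ┃       ┃    
             ┃       [ ] helpers.toml   ┃       ┗━━━━
             ┃       [x] logger.yaml    ┃            
             ┃       [ ] logger.ts      ┃            
             ┃       [x] index.txt      ┃            
             ┃     [ ] README.md        ┃            
             ┃     [x] handler.md       ┃            
             ┃     [x] router.js        ┃            
             ┃     [ ] utils/           ┃            
             ┃       [ ] config.md      ┃            
             ┃       [ ] cache.md       ┃            
             ┗━━━━━━━━━━━━━━━━━━━━━━━━━━┛            
                                                     
                                                     


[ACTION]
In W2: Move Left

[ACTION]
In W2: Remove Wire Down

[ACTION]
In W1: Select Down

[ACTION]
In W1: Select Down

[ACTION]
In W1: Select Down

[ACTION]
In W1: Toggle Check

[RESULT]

          ┃.............           ┃            ┃ Cir
          ┃.............           ┃            ┠────
          ┃.............           ┃            ┃   0
          ┃.............           ┃            ┃0  [
          ┃══┏━━━━━━━━━━━━━━━━━━━━━━━━━━┓       ┃    
          ┃..┃ CheckboxTree             ┃       ┃1   
          ┗━━┠──────────────────────────┨       ┃    
             ┃ [-] workspace/           ┃       ┃2   
             ┃   [ ] parser.py          ┃       ┃    
             ┃   [-] utils/             ┃       ┃3   
             ┃>    [x] lib/             ┃       ┃    
             ┃       [x] helpers.toml   ┃       ┗━━━━
             ┃       [x] logger.yaml    ┃            
             ┃       [x] logger.ts      ┃            
             ┃       [x] index.txt      ┃            
             ┃     [ ] README.md        ┃            
             ┃     [x] handler.md       ┃            
             ┃     [x] router.js        ┃            
             ┃     [ ] utils/           ┃            
             ┃       [ ] config.md      ┃            
             ┃       [ ] cache.md       ┃            
             ┗━━━━━━━━━━━━━━━━━━━━━━━━━━┛            
                                                     
                                                     


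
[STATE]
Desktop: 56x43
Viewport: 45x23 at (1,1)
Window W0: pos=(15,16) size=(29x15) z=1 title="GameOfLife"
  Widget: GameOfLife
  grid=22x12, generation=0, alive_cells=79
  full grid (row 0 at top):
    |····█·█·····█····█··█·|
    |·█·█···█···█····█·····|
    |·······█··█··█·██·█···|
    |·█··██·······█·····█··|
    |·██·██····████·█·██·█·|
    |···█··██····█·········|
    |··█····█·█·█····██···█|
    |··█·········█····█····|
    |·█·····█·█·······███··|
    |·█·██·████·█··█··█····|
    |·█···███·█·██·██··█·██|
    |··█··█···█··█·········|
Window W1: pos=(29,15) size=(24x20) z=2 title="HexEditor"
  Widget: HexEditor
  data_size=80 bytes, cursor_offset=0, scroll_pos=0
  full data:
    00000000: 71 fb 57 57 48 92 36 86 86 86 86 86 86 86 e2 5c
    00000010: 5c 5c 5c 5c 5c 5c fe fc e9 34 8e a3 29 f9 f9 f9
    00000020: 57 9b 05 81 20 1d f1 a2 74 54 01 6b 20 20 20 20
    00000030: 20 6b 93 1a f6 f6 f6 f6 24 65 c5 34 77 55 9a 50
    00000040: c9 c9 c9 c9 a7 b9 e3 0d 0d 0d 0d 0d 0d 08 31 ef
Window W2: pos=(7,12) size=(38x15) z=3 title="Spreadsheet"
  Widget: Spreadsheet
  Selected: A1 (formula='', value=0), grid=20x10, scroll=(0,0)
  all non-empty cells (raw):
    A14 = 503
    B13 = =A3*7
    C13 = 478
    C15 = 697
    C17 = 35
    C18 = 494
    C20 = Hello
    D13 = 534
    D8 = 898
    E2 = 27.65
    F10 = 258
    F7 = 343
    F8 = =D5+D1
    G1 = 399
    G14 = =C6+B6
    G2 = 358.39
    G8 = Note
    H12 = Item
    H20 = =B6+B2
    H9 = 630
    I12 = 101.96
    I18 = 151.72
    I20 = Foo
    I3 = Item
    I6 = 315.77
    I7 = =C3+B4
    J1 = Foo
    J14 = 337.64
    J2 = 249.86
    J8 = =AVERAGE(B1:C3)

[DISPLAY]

                                             
                                             
                                             
                                             
                                             
                                             
                                             
                                             
                                             
                                             
                                             
      ┏━━━━━━━━━━━━━━━━━━━━━━━━━━━━━━━━━━━━┓ 
      ┃ Spreadsheet                        ┃ 
      ┠────────────────────────────────────┨ 
      ┃A1:                                 ┃━
      ┃       A       B       C       D    ┃ 
      ┃------------------------------------┃─
      ┃  1      [0]       0       0       0┃ 
      ┃  2        0       0       0       0┃ 
      ┃  3        0       0       0       0┃ 
      ┃  4        0       0       0       0┃ 
      ┃  5        0       0       0       0┃ 
      ┃  6        0       0       0       0┃ 


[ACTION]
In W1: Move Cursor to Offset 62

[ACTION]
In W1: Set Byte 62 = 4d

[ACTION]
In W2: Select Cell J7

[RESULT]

                                             
                                             
                                             
                                             
                                             
                                             
                                             
                                             
                                             
                                             
                                             
      ┏━━━━━━━━━━━━━━━━━━━━━━━━━━━━━━━━━━━━┓ 
      ┃ Spreadsheet                        ┃ 
      ┠────────────────────────────────────┨ 
      ┃J7:                                 ┃━
      ┃       A       B       C       D    ┃ 
      ┃------------------------------------┃─
      ┃  1        0       0       0       0┃ 
      ┃  2        0       0       0       0┃ 
      ┃  3        0       0       0       0┃ 
      ┃  4        0       0       0       0┃ 
      ┃  5        0       0       0       0┃ 
      ┃  6        0       0       0       0┃ 


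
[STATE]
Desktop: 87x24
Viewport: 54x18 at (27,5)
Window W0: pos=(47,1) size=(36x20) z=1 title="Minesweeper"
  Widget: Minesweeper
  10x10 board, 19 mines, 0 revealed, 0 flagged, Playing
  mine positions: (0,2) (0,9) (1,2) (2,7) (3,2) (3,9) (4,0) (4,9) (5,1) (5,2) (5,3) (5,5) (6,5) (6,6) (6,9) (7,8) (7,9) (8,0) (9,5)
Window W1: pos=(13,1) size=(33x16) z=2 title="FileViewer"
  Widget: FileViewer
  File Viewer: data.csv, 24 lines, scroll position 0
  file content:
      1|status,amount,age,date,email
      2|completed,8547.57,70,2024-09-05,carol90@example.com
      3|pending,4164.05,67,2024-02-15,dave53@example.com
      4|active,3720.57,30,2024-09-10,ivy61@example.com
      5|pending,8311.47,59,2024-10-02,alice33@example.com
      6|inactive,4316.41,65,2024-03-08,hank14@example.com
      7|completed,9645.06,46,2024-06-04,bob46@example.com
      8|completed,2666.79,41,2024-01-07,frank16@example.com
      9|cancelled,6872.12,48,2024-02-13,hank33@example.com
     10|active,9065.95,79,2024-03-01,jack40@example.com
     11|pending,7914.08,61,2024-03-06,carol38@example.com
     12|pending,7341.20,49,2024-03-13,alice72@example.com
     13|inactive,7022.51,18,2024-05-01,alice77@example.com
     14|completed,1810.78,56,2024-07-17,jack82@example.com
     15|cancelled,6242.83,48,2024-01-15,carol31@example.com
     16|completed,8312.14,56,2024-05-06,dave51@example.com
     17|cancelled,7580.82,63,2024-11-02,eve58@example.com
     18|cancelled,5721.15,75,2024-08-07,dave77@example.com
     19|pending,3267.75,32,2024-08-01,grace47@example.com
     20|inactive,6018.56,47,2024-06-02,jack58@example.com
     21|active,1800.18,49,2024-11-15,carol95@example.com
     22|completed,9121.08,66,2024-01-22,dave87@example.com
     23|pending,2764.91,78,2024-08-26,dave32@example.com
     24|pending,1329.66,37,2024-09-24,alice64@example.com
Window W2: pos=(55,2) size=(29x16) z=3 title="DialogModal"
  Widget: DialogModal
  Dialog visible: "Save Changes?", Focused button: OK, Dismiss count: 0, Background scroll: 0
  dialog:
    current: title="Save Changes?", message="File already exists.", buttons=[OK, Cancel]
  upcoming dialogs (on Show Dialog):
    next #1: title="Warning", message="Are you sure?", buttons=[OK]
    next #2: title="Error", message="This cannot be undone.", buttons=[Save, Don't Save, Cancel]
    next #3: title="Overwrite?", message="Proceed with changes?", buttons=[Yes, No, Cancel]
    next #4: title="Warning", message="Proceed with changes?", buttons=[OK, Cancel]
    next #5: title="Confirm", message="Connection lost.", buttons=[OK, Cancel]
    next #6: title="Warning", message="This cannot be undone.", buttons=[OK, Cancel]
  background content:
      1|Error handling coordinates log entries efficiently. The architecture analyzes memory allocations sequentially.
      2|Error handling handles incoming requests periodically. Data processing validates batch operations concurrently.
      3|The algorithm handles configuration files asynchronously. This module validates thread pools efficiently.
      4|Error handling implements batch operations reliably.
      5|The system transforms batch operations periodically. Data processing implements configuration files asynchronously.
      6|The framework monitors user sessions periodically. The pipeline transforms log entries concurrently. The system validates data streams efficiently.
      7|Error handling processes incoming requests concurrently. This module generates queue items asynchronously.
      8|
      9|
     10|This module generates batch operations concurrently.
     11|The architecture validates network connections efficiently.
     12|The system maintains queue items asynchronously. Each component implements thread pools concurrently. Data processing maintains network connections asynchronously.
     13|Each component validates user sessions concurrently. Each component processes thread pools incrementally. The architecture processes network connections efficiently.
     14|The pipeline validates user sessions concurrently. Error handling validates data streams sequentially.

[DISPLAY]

7.57,70,2024-09-0█┃ ┃■■■■■■■┃Error handling coordinate
05,67,2024-02-15,░┃ ┃■■■■■■■┃Error handling handles in
7,30,2024-09-10,i░┃ ┃■■■■■■■┃The algorithm handles con
47,59,2024-10-02,░┃ ┃■■■■■■■┃Er┌─────────────────────┐
.41,65,2024-03-08░┃ ┃■■■■■■■┃Th│    Save Changes?    │
5.06,46,2024-06-0░┃ ┃■■■■■■■┃Th│ File already exists.│
6.79,41,2024-01-0░┃ ┃■■■■■■■┃Er│    [OK]  Cancel     │
2.12,48,2024-02-1░┃ ┃■■■■■■■┃  └─────────────────────┘
5,79,2024-03-01,j░┃ ┃■■■■■■■┃                         
08,61,2024-03-06,░┃ ┃       ┃This module generates bat
20,49,2024-03-13,▼┃ ┃       ┃The architecture validate
━━━━━━━━━━━━━━━━━━┛ ┃       ┃The system maintains queu
                    ┃       ┗━━━━━━━━━━━━━━━━━━━━━━━━━
                    ┃                                 
                    ┃                                 
                    ┗━━━━━━━━━━━━━━━━━━━━━━━━━━━━━━━━━
                                                      
                                                      


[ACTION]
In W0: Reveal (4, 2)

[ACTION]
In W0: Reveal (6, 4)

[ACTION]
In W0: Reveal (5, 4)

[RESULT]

7.57,70,2024-09-0█┃ ┃■■■■■■■┃Error handling coordinate
05,67,2024-02-15,░┃ ┃■■■■■■■┃Error handling handles in
7,30,2024-09-10,i░┃ ┃■■■■■■■┃The algorithm handles con
47,59,2024-10-02,░┃ ┃■■4■■■■┃Er┌─────────────────────┐
.41,65,2024-03-08░┃ ┃■■■■3■■┃Th│    Save Changes?    │
5.06,46,2024-06-0░┃ ┃■■■■3■■┃Th│ File already exists.│
6.79,41,2024-01-0░┃ ┃■■■■■■■┃Er│    [OK]  Cancel     │
2.12,48,2024-02-1░┃ ┃■■■■■■■┃  └─────────────────────┘
5,79,2024-03-01,j░┃ ┃■■■■■■■┃                         
08,61,2024-03-06,░┃ ┃       ┃This module generates bat
20,49,2024-03-13,▼┃ ┃       ┃The architecture validate
━━━━━━━━━━━━━━━━━━┛ ┃       ┃The system maintains queu
                    ┃       ┗━━━━━━━━━━━━━━━━━━━━━━━━━
                    ┃                                 
                    ┃                                 
                    ┗━━━━━━━━━━━━━━━━━━━━━━━━━━━━━━━━━
                                                      
                                                      
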